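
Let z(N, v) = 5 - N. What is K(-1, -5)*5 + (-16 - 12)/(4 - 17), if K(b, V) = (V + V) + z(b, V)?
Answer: -232/13 ≈ -17.846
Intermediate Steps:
K(b, V) = 5 - b + 2*V (K(b, V) = (V + V) + (5 - b) = 2*V + (5 - b) = 5 - b + 2*V)
K(-1, -5)*5 + (-16 - 12)/(4 - 17) = (5 - 1*(-1) + 2*(-5))*5 + (-16 - 12)/(4 - 17) = (5 + 1 - 10)*5 - 28/(-13) = -4*5 - 28*(-1/13) = -20 + 28/13 = -232/13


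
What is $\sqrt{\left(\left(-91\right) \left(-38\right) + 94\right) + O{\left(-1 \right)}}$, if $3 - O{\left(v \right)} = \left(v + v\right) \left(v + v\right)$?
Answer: $\sqrt{3551} \approx 59.59$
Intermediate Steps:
$O{\left(v \right)} = 3 - 4 v^{2}$ ($O{\left(v \right)} = 3 - \left(v + v\right) \left(v + v\right) = 3 - 2 v 2 v = 3 - 4 v^{2}$)
$\sqrt{\left(\left(-91\right) \left(-38\right) + 94\right) + O{\left(-1 \right)}} = \sqrt{\left(\left(-91\right) \left(-38\right) + 94\right) + \left(3 - 4 \left(-1\right)^{2}\right)} = \sqrt{\left(3458 + 94\right) + \left(3 - 4\right)} = \sqrt{3552 + \left(3 - 4\right)} = \sqrt{3552 - 1} = \sqrt{3551}$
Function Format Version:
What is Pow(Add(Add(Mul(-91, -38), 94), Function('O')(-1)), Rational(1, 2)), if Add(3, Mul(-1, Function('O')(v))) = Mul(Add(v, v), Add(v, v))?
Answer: Pow(3551, Rational(1, 2)) ≈ 59.590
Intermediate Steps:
Function('O')(v) = Add(3, Mul(-4, Pow(v, 2))) (Function('O')(v) = Add(3, Mul(-1, Mul(Add(v, v), Add(v, v)))) = Add(3, Mul(-1, Mul(Mul(2, v), Mul(2, v)))) = Add(3, Mul(-1, Mul(4, Pow(v, 2)))) = Add(3, Mul(-4, Pow(v, 2))))
Pow(Add(Add(Mul(-91, -38), 94), Function('O')(-1)), Rational(1, 2)) = Pow(Add(Add(Mul(-91, -38), 94), Add(3, Mul(-4, Pow(-1, 2)))), Rational(1, 2)) = Pow(Add(Add(3458, 94), Add(3, Mul(-4, 1))), Rational(1, 2)) = Pow(Add(3552, Add(3, -4)), Rational(1, 2)) = Pow(Add(3552, -1), Rational(1, 2)) = Pow(3551, Rational(1, 2))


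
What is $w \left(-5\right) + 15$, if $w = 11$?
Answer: $-40$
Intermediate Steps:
$w \left(-5\right) + 15 = 11 \left(-5\right) + 15 = -55 + 15 = -40$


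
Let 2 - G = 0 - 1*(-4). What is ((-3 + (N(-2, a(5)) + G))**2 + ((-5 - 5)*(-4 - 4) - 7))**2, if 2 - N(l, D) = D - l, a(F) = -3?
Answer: 5929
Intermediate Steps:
G = -2 (G = 2 - (0 - 1*(-4)) = 2 - (0 + 4) = 2 - 1*4 = 2 - 4 = -2)
N(l, D) = 2 + l - D (N(l, D) = 2 - (D - l) = 2 + (l - D) = 2 + l - D)
((-3 + (N(-2, a(5)) + G))**2 + ((-5 - 5)*(-4 - 4) - 7))**2 = ((-3 + ((2 - 2 - 1*(-3)) - 2))**2 + ((-5 - 5)*(-4 - 4) - 7))**2 = ((-3 + ((2 - 2 + 3) - 2))**2 + (-10*(-8) - 7))**2 = ((-3 + (3 - 2))**2 + (80 - 7))**2 = ((-3 + 1)**2 + 73)**2 = ((-2)**2 + 73)**2 = (4 + 73)**2 = 77**2 = 5929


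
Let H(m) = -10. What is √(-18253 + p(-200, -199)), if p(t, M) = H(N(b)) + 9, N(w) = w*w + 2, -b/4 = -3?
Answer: I*√18254 ≈ 135.11*I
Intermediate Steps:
b = 12 (b = -4*(-3) = 12)
N(w) = 2 + w² (N(w) = w² + 2 = 2 + w²)
p(t, M) = -1 (p(t, M) = -10 + 9 = -1)
√(-18253 + p(-200, -199)) = √(-18253 - 1) = √(-18254) = I*√18254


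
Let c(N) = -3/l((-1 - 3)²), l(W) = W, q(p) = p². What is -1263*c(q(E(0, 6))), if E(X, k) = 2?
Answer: 3789/16 ≈ 236.81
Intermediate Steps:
c(N) = -3/16 (c(N) = -3/(-1 - 3)² = -3/((-4)²) = -3/16)
-1263*c(q(E(0, 6))) = -1263*(-3/16) = 3789/16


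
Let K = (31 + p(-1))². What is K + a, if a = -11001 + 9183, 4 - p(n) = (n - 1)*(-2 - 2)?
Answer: -1089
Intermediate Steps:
p(n) = 4*n (p(n) = 4 - (n - 1)*(-2 - 2) = 4 - (-1 + n)*(-4) = 4 - (4 - 4*n) = 4 + (-4 + 4*n) = 4*n)
a = -1818
K = 729 (K = (31 + 4*(-1))² = (31 - 4)² = 27² = 729)
K + a = 729 - 1818 = -1089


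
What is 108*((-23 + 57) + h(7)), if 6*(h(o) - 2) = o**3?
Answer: 10062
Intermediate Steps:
h(o) = 2 + o**3/6
108*((-23 + 57) + h(7)) = 108*((-23 + 57) + (2 + (1/6)*7**3)) = 108*(34 + (2 + (1/6)*343)) = 108*(34 + (2 + 343/6)) = 108*(34 + 355/6) = 108*(559/6) = 10062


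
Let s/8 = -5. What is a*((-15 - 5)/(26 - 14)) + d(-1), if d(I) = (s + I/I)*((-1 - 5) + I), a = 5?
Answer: 794/3 ≈ 264.67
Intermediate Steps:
s = -40 (s = 8*(-5) = -40)
d(I) = 234 - 39*I (d(I) = (-40 + I/I)*((-1 - 5) + I) = (-40 + 1)*(-6 + I) = -39*(-6 + I) = 234 - 39*I)
a*((-15 - 5)/(26 - 14)) + d(-1) = 5*((-15 - 5)/(26 - 14)) + (234 - 39*(-1)) = 5*(-20/12) + (234 + 39) = 5*(-20*1/12) + 273 = 5*(-5/3) + 273 = -25/3 + 273 = 794/3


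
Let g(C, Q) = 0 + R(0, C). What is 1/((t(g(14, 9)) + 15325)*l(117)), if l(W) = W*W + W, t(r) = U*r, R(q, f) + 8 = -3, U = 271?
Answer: 1/170421264 ≈ 5.8678e-9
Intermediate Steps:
R(q, f) = -11 (R(q, f) = -8 - 3 = -11)
g(C, Q) = -11 (g(C, Q) = 0 - 11 = -11)
t(r) = 271*r
l(W) = W + W² (l(W) = W² + W = W + W²)
1/((t(g(14, 9)) + 15325)*l(117)) = 1/((271*(-11) + 15325)*((117*(1 + 117)))) = 1/((-2981 + 15325)*((117*118))) = 1/(12344*13806) = (1/12344)*(1/13806) = 1/170421264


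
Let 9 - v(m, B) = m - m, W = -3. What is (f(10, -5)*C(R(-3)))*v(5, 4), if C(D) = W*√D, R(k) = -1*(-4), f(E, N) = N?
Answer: 270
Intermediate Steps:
v(m, B) = 9 (v(m, B) = 9 - (m - m) = 9 - 1*0 = 9 + 0 = 9)
R(k) = 4
C(D) = -3*√D
(f(10, -5)*C(R(-3)))*v(5, 4) = -(-15)*√4*9 = -(-15)*2*9 = -5*(-6)*9 = 30*9 = 270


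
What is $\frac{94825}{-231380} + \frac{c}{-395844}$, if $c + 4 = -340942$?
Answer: $\frac{2067608909}{4579519236} \approx 0.45149$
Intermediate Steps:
$c = -340946$ ($c = -4 - 340942 = -340946$)
$\frac{94825}{-231380} + \frac{c}{-395844} = \frac{94825}{-231380} - \frac{340946}{-395844} = 94825 \left(- \frac{1}{231380}\right) - - \frac{170473}{197922} = - \frac{18965}{46276} + \frac{170473}{197922} = \frac{2067608909}{4579519236}$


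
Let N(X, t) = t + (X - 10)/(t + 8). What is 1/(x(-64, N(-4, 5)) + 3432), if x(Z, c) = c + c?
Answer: 13/44718 ≈ 0.00029071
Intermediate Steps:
N(X, t) = t + (-10 + X)/(8 + t)
x(Z, c) = 2*c
1/(x(-64, N(-4, 5)) + 3432) = 1/(2*((-10 - 4 + 5**2 + 8*5)/(8 + 5)) + 3432) = 1/(2*((-10 - 4 + 25 + 40)/13) + 3432) = 1/(2*((1/13)*51) + 3432) = 1/(2*(51/13) + 3432) = 1/(102/13 + 3432) = 1/(44718/13) = 13/44718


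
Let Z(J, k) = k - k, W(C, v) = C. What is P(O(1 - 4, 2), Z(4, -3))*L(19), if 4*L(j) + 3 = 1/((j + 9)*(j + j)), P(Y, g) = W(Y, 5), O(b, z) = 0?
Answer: 0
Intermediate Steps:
Z(J, k) = 0
P(Y, g) = Y
L(j) = -3/4 + 1/(8*j*(9 + j)) (L(j) = -3/4 + 1/(4*(((j + 9)*(j + j)))) = -3/4 + 1/(4*(((9 + j)*(2*j)))) = -3/4 + 1/(4*((2*j*(9 + j)))) = -3/4 + (1/(2*j*(9 + j)))/4 = -3/4 + 1/(8*j*(9 + j)))
P(O(1 - 4, 2), Z(4, -3))*L(19) = 0*((1/8)*(1 - 54*19 - 6*19**2)/(19*(9 + 19))) = 0*((1/8)*(1/19)*(1 - 1026 - 6*361)/28) = 0*((1/8)*(1/19)*(1/28)*(1 - 1026 - 2166)) = 0*((1/8)*(1/19)*(1/28)*(-3191)) = 0*(-3191/4256) = 0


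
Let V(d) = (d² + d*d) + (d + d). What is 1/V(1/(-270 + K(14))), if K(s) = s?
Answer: -32768/255 ≈ -128.50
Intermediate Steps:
V(d) = 2*d + 2*d² (V(d) = (d² + d²) + 2*d = 2*d² + 2*d = 2*d + 2*d²)
1/V(1/(-270 + K(14))) = 1/(2*(1 + 1/(-270 + 14))/(-270 + 14)) = 1/(2*(1 + 1/(-256))/(-256)) = 1/(2*(-1/256)*(1 - 1/256)) = 1/(2*(-1/256)*(255/256)) = 1/(-255/32768) = -32768/255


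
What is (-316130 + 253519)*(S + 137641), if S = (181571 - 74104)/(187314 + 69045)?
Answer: -2209267740066046/256359 ≈ -8.6179e+9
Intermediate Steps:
S = 107467/256359 ≈ 0.41921
(-316130 + 253519)*(S + 137641) = (-316130 + 253519)*(107467/256359 + 137641) = -62611*35285616586/256359 = -2209267740066046/256359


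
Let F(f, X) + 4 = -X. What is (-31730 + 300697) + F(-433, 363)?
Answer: 268600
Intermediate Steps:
F(f, X) = -4 - X
(-31730 + 300697) + F(-433, 363) = (-31730 + 300697) + (-4 - 1*363) = 268967 + (-4 - 363) = 268967 - 367 = 268600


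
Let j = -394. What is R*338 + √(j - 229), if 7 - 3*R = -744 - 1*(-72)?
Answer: 229502/3 + I*√623 ≈ 76501.0 + 24.96*I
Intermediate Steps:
R = 679/3 (R = 7/3 - (-744 - 1*(-72))/3 = 7/3 - (-744 + 72)/3 = 7/3 - ⅓*(-672) = 7/3 + 224 = 679/3 ≈ 226.33)
R*338 + √(j - 229) = (679/3)*338 + √(-394 - 229) = 229502/3 + √(-623) = 229502/3 + I*√623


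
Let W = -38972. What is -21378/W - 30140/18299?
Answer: -391710029/356574314 ≈ -1.0985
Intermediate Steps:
-21378/W - 30140/18299 = -21378/(-38972) - 30140/18299 = -21378*(-1/38972) - 30140*1/18299 = 10689/19486 - 30140/18299 = -391710029/356574314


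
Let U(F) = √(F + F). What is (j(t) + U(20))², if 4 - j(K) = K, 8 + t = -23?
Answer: 1265 + 140*√10 ≈ 1707.7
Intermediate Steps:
t = -31 (t = -8 - 23 = -31)
j(K) = 4 - K
U(F) = √2*√F (U(F) = √(2*F) = √2*√F)
(j(t) + U(20))² = ((4 - 1*(-31)) + √2*√20)² = ((4 + 31) + √2*(2*√5))² = (35 + 2*√10)²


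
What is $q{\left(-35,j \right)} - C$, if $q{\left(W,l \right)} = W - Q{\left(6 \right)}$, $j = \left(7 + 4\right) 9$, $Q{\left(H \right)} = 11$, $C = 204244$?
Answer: $-204290$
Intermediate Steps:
$j = 99$ ($j = 11 \cdot 9 = 99$)
$q{\left(W,l \right)} = -11 + W$ ($q{\left(W,l \right)} = W - 11 = -11 + W$)
$q{\left(-35,j \right)} - C = \left(-11 - 35\right) - 204244 = -46 - 204244 = -204290$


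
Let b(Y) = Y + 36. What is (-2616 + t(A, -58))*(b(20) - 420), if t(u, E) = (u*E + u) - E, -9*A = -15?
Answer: 965692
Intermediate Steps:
A = 5/3 (A = -⅑*(-15) = 5/3 ≈ 1.6667)
b(Y) = 36 + Y
t(u, E) = u - E + E*u (t(u, E) = (E*u + u) - E = (u + E*u) - E = u - E + E*u)
(-2616 + t(A, -58))*(b(20) - 420) = (-2616 + (5/3 - 1*(-58) - 58*5/3))*((36 + 20) - 420) = (-2616 + (5/3 + 58 - 290/3))*(56 - 420) = (-2616 - 37)*(-364) = -2653*(-364) = 965692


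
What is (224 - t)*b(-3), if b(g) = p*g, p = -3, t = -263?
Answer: 4383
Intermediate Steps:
b(g) = -3*g
(224 - t)*b(-3) = (224 - 1*(-263))*(-3*(-3)) = (224 + 263)*9 = 487*9 = 4383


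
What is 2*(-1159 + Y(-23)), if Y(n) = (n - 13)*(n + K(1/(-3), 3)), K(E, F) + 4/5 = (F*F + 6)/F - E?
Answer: -4942/5 ≈ -988.40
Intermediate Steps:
K(E, F) = -⅘ - E + (6 + F²)/F (K(E, F) = -⅘ + ((F*F + 6)/F - E) = -⅘ + ((F² + 6)/F - E) = -⅘ + ((6 + F²)/F - E) = -⅘ + (-E + (6 + F²)/F) = -⅘ - E + (6 + F²)/F)
Y(n) = (-13 + n)*(68/15 + n) (Y(n) = (n - 13)*(n + (-⅘ + 3 - 1/(-3) + 6/3)) = (-13 + n)*(n + (-⅘ + 3 - 1*(-⅓) + 6*(⅓))) = (-13 + n)*(n + (-⅘ + 3 + ⅓ + 2)) = (-13 + n)*(n + 68/15) = (-13 + n)*(68/15 + n))
2*(-1159 + Y(-23)) = 2*(-1159 + (-884/15 + (-23)² - 127/15*(-23))) = 2*(-1159 + (-884/15 + 529 + 2921/15)) = 2*(-1159 + 3324/5) = 2*(-2471/5) = -4942/5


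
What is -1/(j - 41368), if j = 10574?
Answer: 1/30794 ≈ 3.2474e-5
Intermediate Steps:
-1/(j - 41368) = -1/(10574 - 41368) = -1/(-30794) = -1*(-1/30794) = 1/30794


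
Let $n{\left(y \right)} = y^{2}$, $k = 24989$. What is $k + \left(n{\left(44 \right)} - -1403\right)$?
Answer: $28328$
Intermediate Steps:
$k + \left(n{\left(44 \right)} - -1403\right) = 24989 - \left(-1403 - 44^{2}\right) = 24989 + \left(1936 + 1403\right) = 24989 + 3339 = 28328$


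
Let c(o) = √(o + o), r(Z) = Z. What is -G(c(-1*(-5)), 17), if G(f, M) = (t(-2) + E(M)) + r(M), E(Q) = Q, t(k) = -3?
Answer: -31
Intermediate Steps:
c(o) = √2*√o (c(o) = √(2*o) = √2*√o)
G(f, M) = -3 + 2*M (G(f, M) = (-3 + M) + M = -3 + 2*M)
-G(c(-1*(-5)), 17) = -(-3 + 2*17) = -(-3 + 34) = -1*31 = -31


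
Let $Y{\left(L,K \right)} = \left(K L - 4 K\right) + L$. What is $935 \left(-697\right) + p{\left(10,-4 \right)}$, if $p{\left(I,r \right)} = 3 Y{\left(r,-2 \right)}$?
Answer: $-651659$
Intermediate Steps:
$Y{\left(L,K \right)} = L - 4 K + K L$ ($Y{\left(L,K \right)} = \left(- 4 K + K L\right) + L = L - 4 K + K L$)
$p{\left(I,r \right)} = 24 - 3 r$ ($p{\left(I,r \right)} = 3 \left(r - -8 - 2 r\right) = 3 \left(r + 8 - 2 r\right) = 3 \left(8 - r\right) = 24 - 3 r$)
$935 \left(-697\right) + p{\left(10,-4 \right)} = 935 \left(-697\right) + \left(24 - -12\right) = -651695 + \left(24 + 12\right) = -651695 + 36 = -651659$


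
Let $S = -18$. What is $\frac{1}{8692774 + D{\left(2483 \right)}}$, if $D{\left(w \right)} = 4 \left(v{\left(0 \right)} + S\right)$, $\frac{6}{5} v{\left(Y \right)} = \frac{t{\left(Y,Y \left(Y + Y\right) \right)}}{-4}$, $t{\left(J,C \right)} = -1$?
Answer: $\frac{6}{52156217} \approx 1.1504 \cdot 10^{-7}$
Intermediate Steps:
$v{\left(Y \right)} = \frac{5}{24}$ ($v{\left(Y \right)} = \frac{5 \left(- \frac{1}{-4}\right)}{6} = \frac{5 \left(\left(-1\right) \left(- \frac{1}{4}\right)\right)}{6} = \frac{5}{6} \cdot \frac{1}{4} = \frac{5}{24}$)
$D{\left(w \right)} = - \frac{427}{6}$ ($D{\left(w \right)} = 4 \left(\frac{5}{24} - 18\right) = 4 \left(- \frac{427}{24}\right) = - \frac{427}{6}$)
$\frac{1}{8692774 + D{\left(2483 \right)}} = \frac{1}{8692774 - \frac{427}{6}} = \frac{1}{\frac{52156217}{6}} = \frac{6}{52156217}$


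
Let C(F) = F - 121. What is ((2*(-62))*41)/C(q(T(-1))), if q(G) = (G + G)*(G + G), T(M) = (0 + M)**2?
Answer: 5084/117 ≈ 43.453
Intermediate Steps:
T(M) = M**2
q(G) = 4*G**2 (q(G) = (2*G)*(2*G) = 4*G**2)
C(F) = -121 + F
((2*(-62))*41)/C(q(T(-1))) = ((2*(-62))*41)/(-121 + 4*((-1)**2)**2) = (-124*41)/(-121 + 4*1**2) = -5084/(-121 + 4*1) = -5084/(-121 + 4) = -5084/(-117) = -5084*(-1/117) = 5084/117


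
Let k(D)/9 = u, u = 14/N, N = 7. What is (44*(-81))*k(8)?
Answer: -64152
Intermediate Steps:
u = 2 (u = 14/7 = 14*(1/7) = 2)
k(D) = 18 (k(D) = 9*2 = 18)
(44*(-81))*k(8) = (44*(-81))*18 = -3564*18 = -64152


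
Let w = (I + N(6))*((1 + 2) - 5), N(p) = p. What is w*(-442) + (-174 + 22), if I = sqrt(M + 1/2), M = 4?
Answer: 5152 + 1326*sqrt(2) ≈ 7027.3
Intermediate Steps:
I = 3*sqrt(2)/2 (I = sqrt(4 + 1/2) = sqrt(9/2) = 3*sqrt(2)/2 ≈ 2.1213)
w = -12 - 3*sqrt(2) (w = (3*sqrt(2)/2 + 6)*((1 + 2) - 5) = (6 + 3*sqrt(2)/2)*(3 - 5) = (6 + 3*sqrt(2)/2)*(-2) = -12 - 3*sqrt(2) ≈ -16.243)
w*(-442) + (-174 + 22) = (-12 - 3*sqrt(2))*(-442) + (-174 + 22) = (5304 + 1326*sqrt(2)) - 152 = 5152 + 1326*sqrt(2)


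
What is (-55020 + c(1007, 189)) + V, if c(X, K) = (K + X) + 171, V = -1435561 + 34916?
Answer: -1454298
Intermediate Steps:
V = -1400645
c(X, K) = 171 + K + X
(-55020 + c(1007, 189)) + V = (-55020 + (171 + 189 + 1007)) - 1400645 = (-55020 + 1367) - 1400645 = -53653 - 1400645 = -1454298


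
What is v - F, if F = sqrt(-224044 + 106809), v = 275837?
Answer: 275837 - I*sqrt(117235) ≈ 2.7584e+5 - 342.4*I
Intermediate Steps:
F = I*sqrt(117235) (F = sqrt(-117235) = I*sqrt(117235) ≈ 342.4*I)
v - F = 275837 - I*sqrt(117235)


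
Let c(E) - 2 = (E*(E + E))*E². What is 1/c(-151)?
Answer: 1/1039771204 ≈ 9.6175e-10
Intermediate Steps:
c(E) = 2 + 2*E⁴ (c(E) = 2 + (E*(E + E))*E² = 2 + (E*(2*E))*E² = 2 + (2*E²)*E² = 2 + 2*E⁴)
1/c(-151) = 1/(2 + 2*(-151)⁴) = 1/(2 + 2*519885601) = 1/(2 + 1039771202) = 1/1039771204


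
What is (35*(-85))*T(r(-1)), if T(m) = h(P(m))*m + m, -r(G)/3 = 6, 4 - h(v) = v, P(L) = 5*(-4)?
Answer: 1338750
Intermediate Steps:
P(L) = -20
h(v) = 4 - v
r(G) = -18 (r(G) = -3*6 = -18)
T(m) = 25*m (T(m) = (4 - 1*(-20))*m + m = (4 + 20)*m + m = 24*m + m = 25*m)
(35*(-85))*T(r(-1)) = (35*(-85))*(25*(-18)) = -2975*(-450) = 1338750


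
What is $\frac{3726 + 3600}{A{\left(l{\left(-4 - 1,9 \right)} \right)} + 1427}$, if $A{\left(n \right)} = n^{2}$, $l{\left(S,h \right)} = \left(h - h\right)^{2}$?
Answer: $\frac{7326}{1427} \approx 5.1339$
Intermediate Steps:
$l{\left(S,h \right)} = 0$ ($l{\left(S,h \right)} = 0^{2} = 0$)
$\frac{3726 + 3600}{A{\left(l{\left(-4 - 1,9 \right)} \right)} + 1427} = \frac{3726 + 3600}{0^{2} + 1427} = \frac{7326}{0 + 1427} = \frac{7326}{1427}$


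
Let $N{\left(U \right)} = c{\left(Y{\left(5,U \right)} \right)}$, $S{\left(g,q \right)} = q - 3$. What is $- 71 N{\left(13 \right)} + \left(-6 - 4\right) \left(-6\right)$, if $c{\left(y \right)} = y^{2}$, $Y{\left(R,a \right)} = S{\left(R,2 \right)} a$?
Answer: $-11939$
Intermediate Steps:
$S{\left(g,q \right)} = -3 + q$
$Y{\left(R,a \right)} = - a$ ($Y{\left(R,a \right)} = \left(-3 + 2\right) a = - a$)
$N{\left(U \right)} = U^{2}$ ($N{\left(U \right)} = \left(- U\right)^{2} = U^{2}$)
$- 71 N{\left(13 \right)} + \left(-6 - 4\right) \left(-6\right) = - 71 \cdot 13^{2} + \left(-6 - 4\right) \left(-6\right) = \left(-71\right) 169 - -60 = -11999 + 60 = -11939$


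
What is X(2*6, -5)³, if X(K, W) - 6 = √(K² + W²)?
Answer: 6859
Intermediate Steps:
X(K, W) = 6 + √(K² + W²)
X(2*6, -5)³ = (6 + √((2*6)² + (-5)²))³ = (6 + √(12² + 25))³ = (6 + √(144 + 25))³ = (6 + √169)³ = (6 + 13)³ = 19³ = 6859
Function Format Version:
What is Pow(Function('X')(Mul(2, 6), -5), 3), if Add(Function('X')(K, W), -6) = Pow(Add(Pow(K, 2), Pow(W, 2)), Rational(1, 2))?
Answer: 6859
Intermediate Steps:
Function('X')(K, W) = Add(6, Pow(Add(Pow(K, 2), Pow(W, 2)), Rational(1, 2)))
Pow(Function('X')(Mul(2, 6), -5), 3) = Pow(Add(6, Pow(Add(Pow(Mul(2, 6), 2), Pow(-5, 2)), Rational(1, 2))), 3) = Pow(Add(6, Pow(Add(Pow(12, 2), 25), Rational(1, 2))), 3) = Pow(Add(6, Pow(Add(144, 25), Rational(1, 2))), 3) = Pow(Add(6, Pow(169, Rational(1, 2))), 3) = Pow(Add(6, 13), 3) = Pow(19, 3) = 6859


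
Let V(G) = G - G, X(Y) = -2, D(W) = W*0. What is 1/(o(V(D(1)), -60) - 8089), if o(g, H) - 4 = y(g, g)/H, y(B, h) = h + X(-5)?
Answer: -30/242549 ≈ -0.00012369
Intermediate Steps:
D(W) = 0
y(B, h) = -2 + h (y(B, h) = h - 2 = -2 + h)
V(G) = 0
o(g, H) = 4 + (-2 + g)/H
1/(o(V(D(1)), -60) - 8089) = 1/((-2 + 0 + 4*(-60))/(-60) - 8089) = 1/(-(-2 + 0 - 240)/60 - 8089) = 1/(-1/60*(-242) - 8089) = 1/(121/30 - 8089) = 1/(-242549/30) = -30/242549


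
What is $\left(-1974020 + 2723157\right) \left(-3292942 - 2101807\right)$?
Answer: $-4041406081613$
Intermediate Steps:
$\left(-1974020 + 2723157\right) \left(-3292942 - 2101807\right) = 749137 \left(-5394749\right) = -4041406081613$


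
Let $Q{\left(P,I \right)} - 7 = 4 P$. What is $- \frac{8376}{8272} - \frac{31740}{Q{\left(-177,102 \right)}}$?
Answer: $\frac{32085213}{724834} \approx 44.266$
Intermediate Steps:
$Q{\left(P,I \right)} = 7 + 4 P$
$- \frac{8376}{8272} - \frac{31740}{Q{\left(-177,102 \right)}} = - \frac{8376}{8272} - \frac{31740}{7 + 4 \left(-177\right)} = \left(-8376\right) \frac{1}{8272} - \frac{31740}{7 - 708} = - \frac{1047}{1034} - \frac{31740}{-701} = - \frac{1047}{1034} - - \frac{31740}{701} = - \frac{1047}{1034} + \frac{31740}{701} = \frac{32085213}{724834}$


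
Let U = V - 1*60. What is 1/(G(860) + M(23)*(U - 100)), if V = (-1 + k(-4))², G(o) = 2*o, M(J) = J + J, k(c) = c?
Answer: -1/4490 ≈ -0.00022272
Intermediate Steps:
M(J) = 2*J
V = 25 (V = (-1 - 4)² = (-5)² = 25)
U = -35 (U = 25 - 1*60 = 25 - 60 = -35)
1/(G(860) + M(23)*(U - 100)) = 1/(2*860 + (2*23)*(-35 - 100)) = 1/(1720 + 46*(-135)) = 1/(1720 - 6210) = 1/(-4490) = -1/4490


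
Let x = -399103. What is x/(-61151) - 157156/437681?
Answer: 165069553587/26764630831 ≈ 6.1674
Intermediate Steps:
x/(-61151) - 157156/437681 = -399103/(-61151) - 157156/437681 = -399103*(-1/61151) - 157156*1/437681 = 399103/61151 - 157156/437681 = 165069553587/26764630831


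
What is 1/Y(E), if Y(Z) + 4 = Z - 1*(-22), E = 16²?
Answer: 1/274 ≈ 0.0036496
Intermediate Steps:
E = 256
Y(Z) = 18 + Z (Y(Z) = -4 + (Z - 1*(-22)) = -4 + (Z + 22) = -4 + (22 + Z) = 18 + Z)
1/Y(E) = 1/(18 + 256) = 1/274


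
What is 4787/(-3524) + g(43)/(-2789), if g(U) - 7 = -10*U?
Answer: -11860291/9828436 ≈ -1.2067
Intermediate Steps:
g(U) = 7 - 10*U
4787/(-3524) + g(43)/(-2789) = 4787/(-3524) + (7 - 10*43)/(-2789) = 4787*(-1/3524) + (7 - 430)*(-1/2789) = -4787/3524 - 423*(-1/2789) = -4787/3524 + 423/2789 = -11860291/9828436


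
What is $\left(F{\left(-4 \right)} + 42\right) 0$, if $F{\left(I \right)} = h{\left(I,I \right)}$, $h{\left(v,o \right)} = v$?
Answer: $0$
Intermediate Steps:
$F{\left(I \right)} = I$
$\left(F{\left(-4 \right)} + 42\right) 0 = \left(-4 + 42\right) 0 = 38 \cdot 0 = 0$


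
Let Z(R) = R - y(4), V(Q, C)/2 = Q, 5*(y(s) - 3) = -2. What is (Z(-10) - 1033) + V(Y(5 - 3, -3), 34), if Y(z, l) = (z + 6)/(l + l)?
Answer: -15724/15 ≈ -1048.3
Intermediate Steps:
Y(z, l) = (6 + z)/(2*l) (Y(z, l) = (6 + z)/((2*l)) = (6 + z)*(1/(2*l)) = (6 + z)/(2*l))
y(s) = 13/5 (y(s) = 3 + (⅕)*(-2) = 3 - ⅖ = 13/5)
V(Q, C) = 2*Q
Z(R) = -13/5 + R (Z(R) = R - 1*13/5 = R - 13/5 = -13/5 + R)
(Z(-10) - 1033) + V(Y(5 - 3, -3), 34) = ((-13/5 - 10) - 1033) + 2*((½)*(6 + (5 - 3))/(-3)) = (-63/5 - 1033) + 2*((½)*(-⅓)*(6 + 2)) = -5228/5 + 2*((½)*(-⅓)*8) = -5228/5 + 2*(-4/3) = -5228/5 - 8/3 = -15724/15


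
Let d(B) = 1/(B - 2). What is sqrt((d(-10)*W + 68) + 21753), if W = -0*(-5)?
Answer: sqrt(21821) ≈ 147.72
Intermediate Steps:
W = 0 (W = -13*0 = 0)
d(B) = 1/(-2 + B)
sqrt((d(-10)*W + 68) + 21753) = sqrt((0/(-2 - 10) + 68) + 21753) = sqrt((0/(-12) + 68) + 21753) = sqrt((-1/12*0 + 68) + 21753) = sqrt((0 + 68) + 21753) = sqrt(68 + 21753) = sqrt(21821)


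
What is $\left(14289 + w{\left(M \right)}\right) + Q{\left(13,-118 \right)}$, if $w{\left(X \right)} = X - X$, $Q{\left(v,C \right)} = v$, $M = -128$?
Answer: $14302$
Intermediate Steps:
$w{\left(X \right)} = 0$
$\left(14289 + w{\left(M \right)}\right) + Q{\left(13,-118 \right)} = \left(14289 + 0\right) + 13 = 14289 + 13 = 14302$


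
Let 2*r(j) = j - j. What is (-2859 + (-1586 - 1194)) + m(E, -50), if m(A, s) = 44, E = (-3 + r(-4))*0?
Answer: -5595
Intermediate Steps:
r(j) = 0 (r(j) = (j - j)/2 = (½)*0 = 0)
E = 0 (E = (-3 + 0)*0 = -3*0 = 0)
(-2859 + (-1586 - 1194)) + m(E, -50) = (-2859 + (-1586 - 1194)) + 44 = (-2859 - 2780) + 44 = -5639 + 44 = -5595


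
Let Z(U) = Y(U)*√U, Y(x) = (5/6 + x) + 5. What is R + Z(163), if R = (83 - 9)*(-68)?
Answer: -5032 + 1013*√163/6 ≈ -2876.5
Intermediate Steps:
Y(x) = 35/6 + x (Y(x) = (5*(⅙) + x) + 5 = (⅚ + x) + 5 = 35/6 + x)
R = -5032 (R = 74*(-68) = -5032)
Z(U) = √U*(35/6 + U) (Z(U) = (35/6 + U)*√U = √U*(35/6 + U))
R + Z(163) = -5032 + √163*(35/6 + 163) = -5032 + √163*(1013/6) = -5032 + 1013*√163/6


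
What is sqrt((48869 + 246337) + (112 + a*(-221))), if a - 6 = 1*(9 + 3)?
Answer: 2*sqrt(72835) ≈ 539.76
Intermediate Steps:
a = 18 (a = 6 + 1*(9 + 3) = 6 + 1*12 = 6 + 12 = 18)
sqrt((48869 + 246337) + (112 + a*(-221))) = sqrt((48869 + 246337) + (112 + 18*(-221))) = sqrt(295206 + (112 - 3978)) = sqrt(295206 - 3866) = sqrt(291340) = 2*sqrt(72835)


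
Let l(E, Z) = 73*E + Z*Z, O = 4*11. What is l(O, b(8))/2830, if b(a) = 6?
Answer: 1624/1415 ≈ 1.1477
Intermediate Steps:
O = 44
l(E, Z) = Z² + 73*E (l(E, Z) = 73*E + Z² = Z² + 73*E)
l(O, b(8))/2830 = (6² + 73*44)/2830 = (36 + 3212)*(1/2830) = 3248*(1/2830) = 1624/1415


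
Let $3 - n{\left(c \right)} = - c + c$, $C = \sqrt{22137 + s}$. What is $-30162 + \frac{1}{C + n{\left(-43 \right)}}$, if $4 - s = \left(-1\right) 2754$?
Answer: $- \frac{750611535}{24886} + \frac{\sqrt{24895}}{24886} \approx -30162.0$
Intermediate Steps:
$s = 2758$ ($s = 4 - \left(-1\right) 2754 = 4 - -2754 = 4 + 2754 = 2758$)
$C = \sqrt{24895}$ ($C = \sqrt{22137 + 2758} = \sqrt{24895} \approx 157.78$)
$n{\left(c \right)} = 3$ ($n{\left(c \right)} = 3 - \left(- c + c\right) = 3 - 0 = 3 + 0 = 3$)
$-30162 + \frac{1}{C + n{\left(-43 \right)}} = -30162 + \frac{1}{\sqrt{24895} + 3} = -30162 + \frac{1}{3 + \sqrt{24895}}$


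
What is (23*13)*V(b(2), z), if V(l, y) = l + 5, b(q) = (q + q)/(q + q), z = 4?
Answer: 1794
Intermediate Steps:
b(q) = 1 (b(q) = (2*q)/((2*q)) = (2*q)*(1/(2*q)) = 1)
V(l, y) = 5 + l
(23*13)*V(b(2), z) = (23*13)*(5 + 1) = 299*6 = 1794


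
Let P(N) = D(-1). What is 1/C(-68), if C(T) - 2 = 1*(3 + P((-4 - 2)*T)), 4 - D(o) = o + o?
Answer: 1/11 ≈ 0.090909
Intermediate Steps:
D(o) = 4 - 2*o (D(o) = 4 - (o + o) = 4 - 2*o)
P(N) = 6 (P(N) = 4 - 2*(-1) = 4 + 2 = 6)
C(T) = 11 (C(T) = 2 + 1*(3 + 6) = 2 + 1*9 = 2 + 9 = 11)
1/C(-68) = 1/11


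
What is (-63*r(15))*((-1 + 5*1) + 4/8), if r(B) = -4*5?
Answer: 5670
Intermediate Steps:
r(B) = -20
(-63*r(15))*((-1 + 5*1) + 4/8) = (-63*(-20))*((-1 + 5*1) + 4/8) = 1260*((-1 + 5) + (⅛)*4) = 1260*(4 + ½) = 1260*(9/2) = 5670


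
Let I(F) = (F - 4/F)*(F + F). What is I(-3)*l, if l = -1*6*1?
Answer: -60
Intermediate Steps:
I(F) = 2*F*(F - 4/F) (I(F) = (F - 4/F)*(2*F) = 2*F*(F - 4/F))
l = -6 (l = -6*1 = -6)
I(-3)*l = (-8 + 2*(-3)²)*(-6) = (-8 + 2*9)*(-6) = (-8 + 18)*(-6) = 10*(-6) = -60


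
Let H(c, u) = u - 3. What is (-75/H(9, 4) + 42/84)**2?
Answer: 22201/4 ≈ 5550.3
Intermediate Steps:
H(c, u) = -3 + u
(-75/H(9, 4) + 42/84)**2 = (-75/(-3 + 4) + 42/84)**2 = (-75/1 + 42*(1/84))**2 = (-75*1 + 1/2)**2 = (-75 + 1/2)**2 = (-149/2)**2 = 22201/4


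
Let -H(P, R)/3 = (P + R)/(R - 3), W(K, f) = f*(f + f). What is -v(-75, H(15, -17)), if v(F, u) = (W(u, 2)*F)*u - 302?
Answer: 122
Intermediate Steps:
W(K, f) = 2*f² (W(K, f) = f*(2*f) = 2*f²)
H(P, R) = -3*(P + R)/(-3 + R) (H(P, R) = -3*(P + R)/(R - 3) = -3*(P + R)/(-3 + R))
v(F, u) = -302 + 8*F*u (v(F, u) = ((2*2²)*F)*u - 302 = ((2*4)*F)*u - 302 = (8*F)*u - 302 = 8*F*u - 302 = -302 + 8*F*u)
-v(-75, H(15, -17)) = -(-302 + 8*(-75)*(3*(-1*15 - 1*(-17))/(-3 - 17))) = -(-302 + 8*(-75)*(3*(-15 + 17)/(-20))) = -(-302 + 8*(-75)*(3*(-1/20)*2)) = -(-302 + 8*(-75)*(-3/10)) = -(-302 + 180) = -1*(-122) = 122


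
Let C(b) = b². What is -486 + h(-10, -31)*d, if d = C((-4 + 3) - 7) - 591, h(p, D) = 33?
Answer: -17877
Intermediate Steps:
d = -527 (d = ((-4 + 3) - 7)² - 591 = (-1 - 7)² - 591 = (-8)² - 591 = 64 - 591 = -527)
-486 + h(-10, -31)*d = -486 + 33*(-527) = -486 - 17391 = -17877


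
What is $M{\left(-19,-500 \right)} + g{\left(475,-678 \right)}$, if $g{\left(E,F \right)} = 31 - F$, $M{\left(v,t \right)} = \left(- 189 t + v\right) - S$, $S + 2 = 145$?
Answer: $95047$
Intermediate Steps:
$S = 143$ ($S = -2 + 145 = 143$)
$M{\left(v,t \right)} = -143 + v - 189 t$ ($M{\left(v,t \right)} = \left(- 189 t + v\right) - 143 = \left(v - 189 t\right) - 143 = -143 + v - 189 t$)
$M{\left(-19,-500 \right)} + g{\left(475,-678 \right)} = \left(-143 - 19 - -94500\right) + \left(31 - -678\right) = \left(-143 - 19 + 94500\right) + \left(31 + 678\right) = 94338 + 709 = 95047$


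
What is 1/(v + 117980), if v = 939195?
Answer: 1/1057175 ≈ 9.4592e-7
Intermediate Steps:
1/(v + 117980) = 1/(939195 + 117980) = 1/1057175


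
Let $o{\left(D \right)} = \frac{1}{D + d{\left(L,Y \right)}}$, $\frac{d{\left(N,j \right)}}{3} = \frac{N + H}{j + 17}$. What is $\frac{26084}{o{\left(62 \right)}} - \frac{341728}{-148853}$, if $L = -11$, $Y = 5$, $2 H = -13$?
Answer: $\frac{2546072252307}{1637383} \approx 1.555 \cdot 10^{6}$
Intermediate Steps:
$H = - \frac{13}{2}$ ($H = \frac{1}{2} \left(-13\right) = - \frac{13}{2} \approx -6.5$)
$d{\left(N,j \right)} = \frac{3 \left(- \frac{13}{2} + N\right)}{17 + j}$ ($d{\left(N,j \right)} = 3 \frac{N - \frac{13}{2}}{j + 17} = 3 \frac{- \frac{13}{2} + N}{17 + j} = \frac{3 \left(- \frac{13}{2} + N\right)}{17 + j}$)
$o{\left(D \right)} = \frac{1}{- \frac{105}{44} + D}$ ($o{\left(D \right)} = \frac{1}{D + \frac{3 \left(-13 + 2 \left(-11\right)\right)}{2 \left(17 + 5\right)}} = \frac{1}{D + \frac{3 \left(-13 - 22\right)}{2 \cdot 22}} = \frac{1}{D + \frac{3}{2} \cdot \frac{1}{22} \left(-35\right)} = \frac{1}{D - \frac{105}{44}} = \frac{1}{- \frac{105}{44} + D}$)
$\frac{26084}{o{\left(62 \right)}} - \frac{341728}{-148853} = \frac{26084}{44 \frac{1}{-105 + 44 \cdot 62}} - \frac{341728}{-148853} = \frac{26084}{44 \frac{1}{-105 + 2728}} - - \frac{341728}{148853} = \frac{26084}{44 \cdot \frac{1}{2623}} + \frac{341728}{148853} = \frac{26084}{\frac{44}{2623}} + \frac{341728}{148853} = 26084 \cdot \frac{2623}{44} + \frac{341728}{148853} = \frac{17104583}{11} + \frac{341728}{148853} = \frac{2546072252307}{1637383}$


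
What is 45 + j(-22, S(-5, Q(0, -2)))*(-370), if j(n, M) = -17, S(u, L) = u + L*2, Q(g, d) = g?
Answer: 6335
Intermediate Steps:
S(u, L) = u + 2*L
45 + j(-22, S(-5, Q(0, -2)))*(-370) = 45 - 17*(-370) = 45 + 6290 = 6335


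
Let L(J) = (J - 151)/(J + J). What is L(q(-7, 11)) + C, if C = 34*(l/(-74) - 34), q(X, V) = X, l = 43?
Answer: -301598/259 ≈ -1164.5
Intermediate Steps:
C = -43503/37 (C = 34*(43/(-74) - 34) = 34*(43*(-1/74) - 34) = 34*(-43/74 - 34) = 34*(-2559/74) = -43503/37 ≈ -1175.8)
L(J) = (-151 + J)/(2*J) (L(J) = (-151 + J)/((2*J)) = (-151 + J)*(1/(2*J)) = (-151 + J)/(2*J))
L(q(-7, 11)) + C = (½)*(-151 - 7)/(-7) - 43503/37 = (½)*(-⅐)*(-158) - 43503/37 = 79/7 - 43503/37 = -301598/259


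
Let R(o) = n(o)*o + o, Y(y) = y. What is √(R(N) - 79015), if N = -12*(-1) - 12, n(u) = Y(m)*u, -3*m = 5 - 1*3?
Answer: I*√79015 ≈ 281.1*I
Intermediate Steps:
m = -⅔ (m = -(5 - 1*3)/3 = -(5 - 3)/3 = -⅓*2 = -⅔ ≈ -0.66667)
n(u) = -2*u/3
N = 0 (N = 12 - 12 = 0)
R(o) = o - 2*o²/3 (R(o) = (-2*o/3)*o + o = -2*o²/3 + o = o - 2*o²/3)
√(R(N) - 79015) = √((⅓)*0*(3 - 2*0) - 79015) = √((⅓)*0*(3 + 0) - 79015) = √((⅓)*0*3 - 79015) = √(0 - 79015) = √(-79015) = I*√79015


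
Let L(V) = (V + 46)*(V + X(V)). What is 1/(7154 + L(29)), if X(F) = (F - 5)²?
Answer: 1/52529 ≈ 1.9037e-5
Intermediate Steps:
X(F) = (-5 + F)²
L(V) = (46 + V)*(V + (-5 + V)²) (L(V) = (V + 46)*(V + (-5 + V)²) = (46 + V)*(V + (-5 + V)²))
1/(7154 + L(29)) = 1/(7154 + (1150 + 29³ - 389*29 + 37*29²)) = 1/(7154 + (1150 + 24389 - 11281 + 37*841)) = 1/(7154 + (1150 + 24389 - 11281 + 31117)) = 1/(7154 + 45375) = 1/52529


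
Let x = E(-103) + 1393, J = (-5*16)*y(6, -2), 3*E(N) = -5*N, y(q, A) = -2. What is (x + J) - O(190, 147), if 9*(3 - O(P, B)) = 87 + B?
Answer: 5243/3 ≈ 1747.7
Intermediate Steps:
O(P, B) = -20/3 - B/9 (O(P, B) = 3 - (87 + B)/9 = 3 + (-29/3 - B/9) = -20/3 - B/9)
E(N) = -5*N/3 (E(N) = (-5*N)/3 = -5*N/3)
J = 160 (J = -5*16*(-2) = -80*(-2) = 160)
x = 4694/3 (x = -5/3*(-103) + 1393 = 515/3 + 1393 = 4694/3 ≈ 1564.7)
(x + J) - O(190, 147) = (4694/3 + 160) - (-20/3 - ⅑*147) = 5174/3 - (-20/3 - 49/3) = 5174/3 - 1*(-23) = 5174/3 + 23 = 5243/3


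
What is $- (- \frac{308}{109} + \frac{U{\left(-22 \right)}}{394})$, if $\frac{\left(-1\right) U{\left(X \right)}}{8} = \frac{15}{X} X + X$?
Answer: $\frac{57624}{21473} \approx 2.6836$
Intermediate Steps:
$U{\left(X \right)} = -120 - 8 X$ ($U{\left(X \right)} = - 8 \left(\frac{15}{X} X + X\right) = - 8 \left(15 + X\right) = -120 - 8 X$)
$- (- \frac{308}{109} + \frac{U{\left(-22 \right)}}{394}) = - (- \frac{308}{109} + \frac{-120 - -176}{394}) = - (\left(-308\right) \frac{1}{109} + \left(-120 + 176\right) \frac{1}{394}) = - (- \frac{308}{109} + 56 \cdot \frac{1}{394}) = - (- \frac{308}{109} + \frac{28}{197}) = \left(-1\right) \left(- \frac{57624}{21473}\right) = \frac{57624}{21473}$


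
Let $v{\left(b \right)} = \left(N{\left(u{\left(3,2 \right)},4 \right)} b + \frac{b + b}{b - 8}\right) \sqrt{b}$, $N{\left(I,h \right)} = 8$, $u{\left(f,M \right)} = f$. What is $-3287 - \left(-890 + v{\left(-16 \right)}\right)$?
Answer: $-2397 + \frac{1520 i}{3} \approx -2397.0 + 506.67 i$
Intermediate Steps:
$v{\left(b \right)} = \sqrt{b} \left(8 b + \frac{2 b}{-8 + b}\right)$ ($v{\left(b \right)} = \left(8 b + \frac{b + b}{b - 8}\right) \sqrt{b} = \left(8 b + \frac{2 b}{-8 + b}\right) \sqrt{b} = \sqrt{b} \left(8 b + \frac{2 b}{-8 + b}\right)$)
$-3287 - \left(-890 + v{\left(-16 \right)}\right) = -3287 - \left(-890 + \frac{\left(-16\right)^{\frac{3}{2}} \left(-62 + 8 \left(-16\right)\right)}{-8 - 16}\right) = -3287 - \left(-890 + \frac{- 64 i \left(-62 - 128\right)}{-24}\right) = -3287 - \left(-890 + - 64 i \left(- \frac{1}{24}\right) \left(-190\right)\right) = -3287 - \left(-890 - \frac{1520 i}{3}\right) = -3287 + \left(890 + \frac{1520 i}{3}\right) = -2397 + \frac{1520 i}{3}$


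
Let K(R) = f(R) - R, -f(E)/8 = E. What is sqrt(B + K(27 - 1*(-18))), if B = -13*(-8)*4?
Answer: sqrt(11) ≈ 3.3166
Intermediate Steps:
f(E) = -8*E
B = 416 (B = 104*4 = 416)
K(R) = -9*R (K(R) = -8*R - R = -9*R)
sqrt(B + K(27 - 1*(-18))) = sqrt(416 - 9*(27 - 1*(-18))) = sqrt(416 - 9*(27 + 18)) = sqrt(416 - 9*45) = sqrt(416 - 405) = sqrt(11)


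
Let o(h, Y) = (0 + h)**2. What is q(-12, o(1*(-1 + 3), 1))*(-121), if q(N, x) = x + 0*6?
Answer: -484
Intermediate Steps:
o(h, Y) = h**2
q(N, x) = x (q(N, x) = x + 0 = x)
q(-12, o(1*(-1 + 3), 1))*(-121) = (1*(-1 + 3))**2*(-121) = (1*2)**2*(-121) = 2**2*(-121) = 4*(-121) = -484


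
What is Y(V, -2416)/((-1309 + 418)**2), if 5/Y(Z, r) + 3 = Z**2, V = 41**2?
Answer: 5/2243315586798 ≈ 2.2288e-12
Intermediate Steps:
V = 1681
Y(Z, r) = 5/(-3 + Z**2)
Y(V, -2416)/((-1309 + 418)**2) = (5/(-3 + 1681**2))/((-1309 + 418)**2) = (5/(-3 + 2825761))/((-891)**2) = (5/2825758)/793881 = (5*(1/2825758))*(1/793881) = (5/2825758)*(1/793881) = 5/2243315586798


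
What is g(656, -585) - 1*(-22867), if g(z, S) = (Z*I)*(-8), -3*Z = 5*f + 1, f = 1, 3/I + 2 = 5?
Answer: 22883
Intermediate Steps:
I = 1 (I = 3/(-2 + 5) = 3/3 = 3*(1/3) = 1)
Z = -2 (Z = -(5*1 + 1)/3 = -(5 + 1)/3 = -1/3*6 = -2)
g(z, S) = 16 (g(z, S) = -2*1*(-8) = -2*(-8) = 16)
g(656, -585) - 1*(-22867) = 16 - 1*(-22867) = 16 + 22867 = 22883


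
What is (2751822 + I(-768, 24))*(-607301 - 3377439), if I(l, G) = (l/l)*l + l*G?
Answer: -10888788188280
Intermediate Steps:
I(l, G) = l + G*l (I(l, G) = 1*l + G*l = l + G*l)
(2751822 + I(-768, 24))*(-607301 - 3377439) = (2751822 - 768*(1 + 24))*(-607301 - 3377439) = (2751822 - 768*25)*(-3984740) = (2751822 - 19200)*(-3984740) = 2732622*(-3984740) = -10888788188280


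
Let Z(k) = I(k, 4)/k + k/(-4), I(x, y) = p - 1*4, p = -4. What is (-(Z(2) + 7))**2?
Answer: 25/4 ≈ 6.2500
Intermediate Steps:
I(x, y) = -8 (I(x, y) = -4 - 1*4 = -4 - 4 = -8)
Z(k) = -8/k - k/4 (Z(k) = -8/k + k/(-4) = -8/k + k*(-1/4) = -8/k - k/4)
(-(Z(2) + 7))**2 = (-((-8/2 - 1/4*2) + 7))**2 = (-((-8*1/2 - 1/2) + 7))**2 = (-((-4 - 1/2) + 7))**2 = (-(-9/2 + 7))**2 = (-1*5/2)**2 = (-5/2)**2 = 25/4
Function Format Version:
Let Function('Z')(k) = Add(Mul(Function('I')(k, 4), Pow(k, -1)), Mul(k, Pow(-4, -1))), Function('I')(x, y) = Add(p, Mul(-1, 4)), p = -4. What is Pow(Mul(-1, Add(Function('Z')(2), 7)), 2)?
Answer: Rational(25, 4) ≈ 6.2500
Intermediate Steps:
Function('I')(x, y) = -8 (Function('I')(x, y) = Add(-4, Mul(-1, 4)) = Add(-4, -4) = -8)
Function('Z')(k) = Add(Mul(-8, Pow(k, -1)), Mul(Rational(-1, 4), k)) (Function('Z')(k) = Add(Mul(-8, Pow(k, -1)), Mul(k, Pow(-4, -1))) = Add(Mul(-8, Pow(k, -1)), Mul(k, Rational(-1, 4))) = Add(Mul(-8, Pow(k, -1)), Mul(Rational(-1, 4), k)))
Pow(Mul(-1, Add(Function('Z')(2), 7)), 2) = Pow(Mul(-1, Add(Add(Mul(-8, Pow(2, -1)), Mul(Rational(-1, 4), 2)), 7)), 2) = Pow(Mul(-1, Add(Add(Mul(-8, Rational(1, 2)), Rational(-1, 2)), 7)), 2) = Pow(Mul(-1, Add(Add(-4, Rational(-1, 2)), 7)), 2) = Pow(Mul(-1, Add(Rational(-9, 2), 7)), 2) = Pow(Mul(-1, Rational(5, 2)), 2) = Pow(Rational(-5, 2), 2) = Rational(25, 4)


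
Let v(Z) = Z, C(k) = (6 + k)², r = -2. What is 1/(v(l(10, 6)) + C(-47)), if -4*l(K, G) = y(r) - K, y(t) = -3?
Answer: 4/6737 ≈ 0.00059374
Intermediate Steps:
l(K, G) = ¾ + K/4 (l(K, G) = -(-3 - K)/4 = ¾ + K/4)
1/(v(l(10, 6)) + C(-47)) = 1/((¾ + (¼)*10) + (6 - 47)²) = 1/((¾ + 5/2) + (-41)²) = 1/(13/4 + 1681) = 1/(6737/4) = 4/6737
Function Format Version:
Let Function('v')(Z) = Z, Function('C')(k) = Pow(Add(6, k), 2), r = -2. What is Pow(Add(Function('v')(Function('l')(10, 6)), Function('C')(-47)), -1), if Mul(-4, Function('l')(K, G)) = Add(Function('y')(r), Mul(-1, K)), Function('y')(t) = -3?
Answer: Rational(4, 6737) ≈ 0.00059374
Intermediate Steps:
Function('l')(K, G) = Add(Rational(3, 4), Mul(Rational(1, 4), K)) (Function('l')(K, G) = Mul(Rational(-1, 4), Add(-3, Mul(-1, K))) = Add(Rational(3, 4), Mul(Rational(1, 4), K)))
Pow(Add(Function('v')(Function('l')(10, 6)), Function('C')(-47)), -1) = Pow(Add(Add(Rational(3, 4), Mul(Rational(1, 4), 10)), Pow(Add(6, -47), 2)), -1) = Pow(Add(Add(Rational(3, 4), Rational(5, 2)), Pow(-41, 2)), -1) = Pow(Add(Rational(13, 4), 1681), -1) = Pow(Rational(6737, 4), -1) = Rational(4, 6737)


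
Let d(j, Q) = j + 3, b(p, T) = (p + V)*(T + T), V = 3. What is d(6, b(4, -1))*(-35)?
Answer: -315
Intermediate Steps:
b(p, T) = 2*T*(3 + p) (b(p, T) = (p + 3)*(T + T) = (3 + p)*(2*T) = 2*T*(3 + p))
d(j, Q) = 3 + j
d(6, b(4, -1))*(-35) = (3 + 6)*(-35) = 9*(-35) = -315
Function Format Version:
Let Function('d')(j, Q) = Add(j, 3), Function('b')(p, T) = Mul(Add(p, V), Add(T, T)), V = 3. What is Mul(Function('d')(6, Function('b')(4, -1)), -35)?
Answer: -315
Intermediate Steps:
Function('b')(p, T) = Mul(2, T, Add(3, p)) (Function('b')(p, T) = Mul(Add(p, 3), Add(T, T)) = Mul(Add(3, p), Mul(2, T)) = Mul(2, T, Add(3, p)))
Function('d')(j, Q) = Add(3, j)
Mul(Function('d')(6, Function('b')(4, -1)), -35) = Mul(Add(3, 6), -35) = Mul(9, -35) = -315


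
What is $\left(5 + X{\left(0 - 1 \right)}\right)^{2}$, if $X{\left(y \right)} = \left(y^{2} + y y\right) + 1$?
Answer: $64$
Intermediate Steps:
$X{\left(y \right)} = 1 + 2 y^{2}$ ($X{\left(y \right)} = \left(y^{2} + y^{2}\right) + 1 = 2 y^{2} + 1 = 1 + 2 y^{2}$)
$\left(5 + X{\left(0 - 1 \right)}\right)^{2} = \left(5 + \left(1 + 2 \left(0 - 1\right)^{2}\right)\right)^{2} = \left(5 + \left(1 + 2 \left(-1\right)^{2}\right)\right)^{2} = \left(5 + \left(1 + 2 \cdot 1\right)\right)^{2} = \left(5 + \left(1 + 2\right)\right)^{2} = \left(5 + 3\right)^{2} = 8^{2} = 64$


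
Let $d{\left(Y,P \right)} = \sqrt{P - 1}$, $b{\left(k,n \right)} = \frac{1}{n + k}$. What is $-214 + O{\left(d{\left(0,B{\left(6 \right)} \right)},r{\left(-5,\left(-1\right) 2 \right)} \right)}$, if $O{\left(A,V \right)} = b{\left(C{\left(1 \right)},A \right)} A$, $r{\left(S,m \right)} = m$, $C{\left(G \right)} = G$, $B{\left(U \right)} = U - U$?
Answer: $- \frac{427}{2} + \frac{i}{2} \approx -213.5 + 0.5 i$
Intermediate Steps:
$B{\left(U \right)} = 0$
$b{\left(k,n \right)} = \frac{1}{k + n}$
$d{\left(Y,P \right)} = \sqrt{-1 + P}$
$O{\left(A,V \right)} = \frac{A}{1 + A}$
$-214 + O{\left(d{\left(0,B{\left(6 \right)} \right)},r{\left(-5,\left(-1\right) 2 \right)} \right)} = -214 + \frac{\sqrt{-1 + 0}}{1 + \sqrt{-1 + 0}} = -214 + \frac{\sqrt{-1}}{1 + \sqrt{-1}} = -214 + \frac{i}{1 + i} = -214 + i \frac{1 - i}{2} = -214 + \frac{i \left(1 - i\right)}{2}$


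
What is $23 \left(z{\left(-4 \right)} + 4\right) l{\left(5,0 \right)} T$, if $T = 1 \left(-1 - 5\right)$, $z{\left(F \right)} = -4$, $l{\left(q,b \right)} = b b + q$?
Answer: $0$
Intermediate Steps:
$l{\left(q,b \right)} = q + b^{2}$ ($l{\left(q,b \right)} = b^{2} + q = q + b^{2}$)
$T = -6$ ($T = 1 \left(-6\right) = -6$)
$23 \left(z{\left(-4 \right)} + 4\right) l{\left(5,0 \right)} T = 23 \left(-4 + 4\right) \left(5 + 0^{2}\right) \left(-6\right) = 23 \cdot 0 \left(5 + 0\right) \left(-6\right) = 23 \cdot 0 \cdot 5 \left(-6\right) = 23 \cdot 0 \left(-6\right) = 0 \left(-6\right) = 0$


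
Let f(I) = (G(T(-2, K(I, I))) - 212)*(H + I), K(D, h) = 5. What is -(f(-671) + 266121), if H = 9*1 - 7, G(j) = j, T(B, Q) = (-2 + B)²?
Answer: -397245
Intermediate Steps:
H = 2 (H = 9 - 7 = 2)
f(I) = -392 - 196*I (f(I) = ((-2 - 2)² - 212)*(2 + I) = ((-4)² - 212)*(2 + I) = (16 - 212)*(2 + I) = -196*(2 + I) = -392 - 196*I)
-(f(-671) + 266121) = -((-392 - 196*(-671)) + 266121) = -((-392 + 131516) + 266121) = -(131124 + 266121) = -1*397245 = -397245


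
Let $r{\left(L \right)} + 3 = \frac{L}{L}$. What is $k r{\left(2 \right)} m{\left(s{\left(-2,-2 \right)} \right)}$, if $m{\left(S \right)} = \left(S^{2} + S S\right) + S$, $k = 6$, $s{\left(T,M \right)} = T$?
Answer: $-72$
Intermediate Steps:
$r{\left(L \right)} = -2$ ($r{\left(L \right)} = -3 + \frac{L}{L} = -3 + 1 = -2$)
$m{\left(S \right)} = S + 2 S^{2}$ ($m{\left(S \right)} = \left(S^{2} + S^{2}\right) + S = 2 S^{2} + S = S + 2 S^{2}$)
$k r{\left(2 \right)} m{\left(s{\left(-2,-2 \right)} \right)} = 6 \left(-2\right) \left(- 2 \left(1 + 2 \left(-2\right)\right)\right) = - 12 \left(- 2 \left(1 - 4\right)\right) = - 12 \left(\left(-2\right) \left(-3\right)\right) = \left(-12\right) 6 = -72$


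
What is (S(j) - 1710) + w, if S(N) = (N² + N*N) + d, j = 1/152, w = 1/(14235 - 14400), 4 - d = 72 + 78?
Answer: -3537695867/1906080 ≈ -1856.0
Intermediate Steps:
d = -146 (d = 4 - (72 + 78) = 4 - 1*150 = 4 - 150 = -146)
w = -1/165 (w = 1/(-165) = -1/165 ≈ -0.0060606)
j = 1/152 ≈ 0.0065789
S(N) = -146 + 2*N² (S(N) = (N² + N*N) - 146 = (N² + N²) - 146 = 2*N² - 146 = -146 + 2*N²)
(S(j) - 1710) + w = ((-146 + 2*(1/152)²) - 1710) - 1/165 = ((-146 + 2*(1/23104)) - 1710) - 1/165 = ((-146 + 1/11552) - 1710) - 1/165 = (-1686591/11552 - 1710) - 1/165 = -21440511/11552 - 1/165 = -3537695867/1906080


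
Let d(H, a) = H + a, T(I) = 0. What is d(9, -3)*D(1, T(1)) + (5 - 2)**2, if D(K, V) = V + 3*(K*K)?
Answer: 27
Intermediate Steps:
D(K, V) = V + 3*K**2
d(9, -3)*D(1, T(1)) + (5 - 2)**2 = (9 - 3)*(0 + 3*1**2) + (5 - 2)**2 = 6*(0 + 3*1) + 3**2 = 6*(0 + 3) + 9 = 6*3 + 9 = 18 + 9 = 27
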